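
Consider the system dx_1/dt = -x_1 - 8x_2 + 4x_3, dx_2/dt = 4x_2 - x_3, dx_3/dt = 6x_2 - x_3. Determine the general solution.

x_1(t) = 2C_1e^(t) + C_2e^(-t), x_2(t) = C_1e^(t) - C_3e^(2t), x_3(t) = 3C_1e^(t) - 2C_3e^(2t)

Coefficient matrix A = [[-1, -8, 4], [0, 4, -1], [0, 6, -1]].
det(A - λI) = 0 gives eigenvalues λ = 1, -1, 2.
For λ=1: eigenvector (2,1,3).
For λ=-1: eigenvector (1,0,0).
For λ=2: eigenvector (0,-1,-2).
General solution: C_1e^(t)(2,1,3) + C_2e^(-t)(1,0,0) + C_3e^(2t)(0,-1,-2).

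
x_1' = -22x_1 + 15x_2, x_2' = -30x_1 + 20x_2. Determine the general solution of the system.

x_1(t) = -C_1e^(-t)sin(3t) - 2C_1e^(-t)cos(3t) - 2C_2e^(-t)sin(3t) + C_2e^(-t)cos(3t), x_2(t) = -C_1e^(-t)sin(3t) - 3C_1e^(-t)cos(3t) - 3C_2e^(-t)sin(3t) + C_2e^(-t)cos(3t)

Coefficient matrix A = [[-22, 15], [-30, 20]].
Characteristic polynomial det(A - λI) = λ^2 + 2λ + 10 = 0.
Eigenvalues λ = -1 ± 3i (complex conjugate pair).
For λ=-1+3i: an eigenvector is (-2,-3) - i(-1,-1) = (-2 + i, -3 + i).
A real fundamental pair from Re and Im of e^((-1+3i)t)v: X_1 = e^(-t)(cos(3t)·(-2,-3) + sin(3t)·(-1,-1)), X_2 = e^(-t)(sin(3t)·(-2,-3) - cos(3t)·(-1,-1)).
General solution: C_1X_1 + C_2X_2.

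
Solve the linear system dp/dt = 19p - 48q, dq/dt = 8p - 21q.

p(t) = 3C_1e^(3t) - 2C_2e^(-5t), q(t) = C_1e^(3t) - C_2e^(-5t)

Coefficient matrix A = [[19, -48], [8, -21]].
Characteristic polynomial det(A - λI) = λ^2 + 2λ - 15 = 0.
Eigenvalues λ = 3, -5.
For λ=3: (A-λI) row 1 is [16, -48], so an eigenvector is (3, 1).
For λ=-5: (A-λI) row 1 is [24, -48], so an eigenvector is (-2, -1).
General solution: C_1e^(3t)(3,1) + C_2e^(-5t)(-2,-1).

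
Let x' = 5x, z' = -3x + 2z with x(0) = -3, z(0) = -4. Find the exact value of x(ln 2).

A = [[5,0],[-3,2]]; eigenvalues λ = 2, 5.
Eigenvectors: (0,-1) for λ=2, (-1,1) for λ=5.
From the initial condition, c_1 = 7, c_2 = 3.
x(ln 2) = (7)(2^2)(0) + (3)(2^5)(-1) = -96.

-96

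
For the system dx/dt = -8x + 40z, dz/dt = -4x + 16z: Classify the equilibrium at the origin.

unstable spiral

A = [[-8,40],[-4,16]]; det(A-λI) = λ^2 - 8λ + 32.
λ = 4 ± 4i: positive real part.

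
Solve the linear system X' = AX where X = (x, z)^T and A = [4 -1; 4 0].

x(t) = -K_1e^(2t) - K_2te^(2t) - K_2e^(2t), z(t) = -2K_1e^(2t) - 2K_2te^(2t) - K_2e^(2t)

Coefficient matrix A = [[4, -1], [4, 0]].
Characteristic polynomial det(A - λI) = λ^2 - 4λ + 4 = 0.
Single eigenvalue λ = 2 with algebraic multiplicity 2.
Eigenvector v = (-1,-2); generalized eigenvector w with (A-λI)w=v is (-1,-1).
General solution: e^(2t)[K_1·v + K_2·(t·v + w)].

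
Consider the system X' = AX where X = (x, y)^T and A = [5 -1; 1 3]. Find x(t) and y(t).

Coefficient matrix A = [[5, -1], [1, 3]].
Characteristic polynomial det(A - λI) = λ^2 - 8λ + 16 = 0.
Single eigenvalue λ = 4 with algebraic multiplicity 2.
Eigenvector v = (1,1); generalized eigenvector w with (A-λI)w=v is (3,2).
General solution: e^(4t)[K_1·v + K_2·(t·v + w)].

x(t) = K_1e^(4t) + K_2te^(4t) + 3K_2e^(4t), y(t) = K_1e^(4t) + K_2te^(4t) + 2K_2e^(4t)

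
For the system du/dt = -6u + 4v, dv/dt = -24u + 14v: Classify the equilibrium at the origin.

A = [[-6,4],[-24,14]]; det(A-λI) = λ^2 - 8λ + 12.
λ = 2, 6: both positive.

unstable node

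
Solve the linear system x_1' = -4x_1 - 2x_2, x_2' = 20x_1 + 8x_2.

x_1(t) = C_1e^(2t)sin(2t) - C_2e^(2t)cos(2t), x_2(t) = -3C_1e^(2t)sin(2t) - C_1e^(2t)cos(2t) - C_2e^(2t)sin(2t) + 3C_2e^(2t)cos(2t)

Coefficient matrix A = [[-4, -2], [20, 8]].
Characteristic polynomial det(A - λI) = λ^2 - 4λ + 8 = 0.
Eigenvalues λ = 2 ± 2i (complex conjugate pair).
For λ=2+2i: an eigenvector is (0,-1) - i(1,-3) = (0 - i, -1 + 3i).
A real fundamental pair from Re and Im of e^((2+2i)t)v: X_1 = e^(2t)(cos(2t)·(0,-1) + sin(2t)·(1,-3)), X_2 = e^(2t)(sin(2t)·(0,-1) - cos(2t)·(1,-3)).
General solution: C_1X_1 + C_2X_2.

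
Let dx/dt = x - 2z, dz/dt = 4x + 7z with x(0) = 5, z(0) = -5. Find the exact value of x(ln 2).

40

A = [[1,-2],[4,7]]; eigenvalues λ = 3, 5.
Eigenvectors: (-1,1) for λ=3, (1,-2) for λ=5.
From the initial condition, c_1 = -5, c_2 = 0.
x(ln 2) = (-5)(2^3)(-1) + (0)(2^5)(1) = 40.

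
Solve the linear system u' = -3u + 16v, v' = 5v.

Coefficient matrix A = [[-3, 16], [0, 5]].
Characteristic polynomial det(A - λI) = λ^2 - 2λ - 15 = 0.
Eigenvalues λ = -3, 5.
For λ=-3: (A-λI) row 1 is [0, 16], so an eigenvector is (-1, 0).
For λ=5: (A-λI) row 1 is [-8, 16], so an eigenvector is (-2, -1).
General solution: K_1e^(-3t)(-1,0) + K_2e^(5t)(-2,-1).

u(t) = -K_1e^(-3t) - 2K_2e^(5t), v(t) = -K_2e^(5t)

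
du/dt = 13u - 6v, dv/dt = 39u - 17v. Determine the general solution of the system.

Coefficient matrix A = [[13, -6], [39, -17]].
Characteristic polynomial det(A - λI) = λ^2 + 4λ + 13 = 0.
Eigenvalues λ = -2 ± 3i (complex conjugate pair).
For λ=-2+3i: an eigenvector is (1,3) - i(-1,-2) = (1 + i, 3 + 2i).
A real fundamental pair from Re and Im of e^((-2+3i)t)v: X_1 = e^(-2t)(cos(3t)·(1,3) + sin(3t)·(-1,-2)), X_2 = e^(-2t)(sin(3t)·(1,3) - cos(3t)·(-1,-2)).
General solution: c_1X_1 + c_2X_2.

u(t) = -c_1e^(-2t)sin(3t) + c_1e^(-2t)cos(3t) + c_2e^(-2t)sin(3t) + c_2e^(-2t)cos(3t), v(t) = -2c_1e^(-2t)sin(3t) + 3c_1e^(-2t)cos(3t) + 3c_2e^(-2t)sin(3t) + 2c_2e^(-2t)cos(3t)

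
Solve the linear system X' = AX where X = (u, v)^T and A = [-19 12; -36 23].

u(t) = 2c_1e^(-t) + c_2e^(5t), v(t) = 3c_1e^(-t) + 2c_2e^(5t)

Coefficient matrix A = [[-19, 12], [-36, 23]].
Characteristic polynomial det(A - λI) = λ^2 - 4λ - 5 = 0.
Eigenvalues λ = -1, 5.
For λ=-1: (A-λI) row 1 is [-18, 12], so an eigenvector is (2, 3).
For λ=5: (A-λI) row 1 is [-24, 12], so an eigenvector is (1, 2).
General solution: c_1e^(-t)(2,3) + c_2e^(5t)(1,2).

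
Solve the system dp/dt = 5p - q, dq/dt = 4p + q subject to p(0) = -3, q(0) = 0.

p(t) = -6te^(3t) - 3e^(3t), q(t) = -12te^(3t)

Coefficient matrix A = [[5, -1], [4, 1]].
Characteristic polynomial det(A - λI) = λ^2 - 6λ + 9 = 0.
Single eigenvalue λ = 3 with algebraic multiplicity 2.
Eigenvector v = (1,2); generalized eigenvector w with (A-λI)w=v is (0,-1).
General solution: e^(3t)[c_1·v + c_2·(t·v + w)].
Applying p(0)=-3, q(0)=0 gives c_1=-3, c_2=-6.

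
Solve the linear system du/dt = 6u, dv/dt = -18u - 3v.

Coefficient matrix A = [[6, 0], [-18, -3]].
Characteristic polynomial det(A - λI) = λ^2 - 3λ - 18 = 0.
Eigenvalues λ = -3, 6.
For λ=-3: (A-λI) row 1 is [9, 0], so an eigenvector is (0, -1).
For λ=6: (A-λI) row 2 is [-18, -9], so an eigenvector is (1, -2).
General solution: c_1e^(-3t)(0,-1) + c_2e^(6t)(1,-2).

u(t) = c_2e^(6t), v(t) = -c_1e^(-3t) - 2c_2e^(6t)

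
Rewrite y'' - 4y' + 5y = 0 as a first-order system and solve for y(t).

y(t) = c_1e^(2t)cos(t) + c_2e^(2t)sin(t)

Let x_1 = y, x_2 = y'. Then x_1' = x_2 and x_2' = -5x_1 + 4x_2.
A = [[0,1],[-5,4]]; det(A-λI) = λ^2 - 4λ + 5.
Eigenvalues λ = 2 ± i.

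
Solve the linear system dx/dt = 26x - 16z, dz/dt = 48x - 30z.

Coefficient matrix A = [[26, -16], [48, -30]].
Characteristic polynomial det(A - λI) = λ^2 + 4λ - 12 = 0.
Eigenvalues λ = 2, -6.
For λ=2: (A-λI) row 1 is [24, -16], so an eigenvector is (2, 3).
For λ=-6: (A-λI) row 1 is [32, -16], so an eigenvector is (-1, -2).
General solution: K_1e^(2t)(2,3) + K_2e^(-6t)(-1,-2).

x(t) = 2K_1e^(2t) - K_2e^(-6t), z(t) = 3K_1e^(2t) - 2K_2e^(-6t)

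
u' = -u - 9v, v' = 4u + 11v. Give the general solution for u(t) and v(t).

Coefficient matrix A = [[-1, -9], [4, 11]].
Characteristic polynomial det(A - λI) = λ^2 - 10λ + 25 = 0.
Single eigenvalue λ = 5 with algebraic multiplicity 2.
Eigenvector v = (-3,2); generalized eigenvector w with (A-λI)w=v is (2,-1).
General solution: e^(5t)[c_1·v + c_2·(t·v + w)].

u(t) = -3c_1e^(5t) - 3c_2te^(5t) + 2c_2e^(5t), v(t) = 2c_1e^(5t) + 2c_2te^(5t) - c_2e^(5t)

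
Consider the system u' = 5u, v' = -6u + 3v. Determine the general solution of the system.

Coefficient matrix A = [[5, 0], [-6, 3]].
Characteristic polynomial det(A - λI) = λ^2 - 8λ + 15 = 0.
Eigenvalues λ = 3, 5.
For λ=3: (A-λI) row 1 is [2, 0], so an eigenvector is (0, 1).
For λ=5: (A-λI) row 2 is [-6, -2], so an eigenvector is (-1, 3).
General solution: c_1e^(3t)(0,1) + c_2e^(5t)(-1,3).

u(t) = -c_2e^(5t), v(t) = c_1e^(3t) + 3c_2e^(5t)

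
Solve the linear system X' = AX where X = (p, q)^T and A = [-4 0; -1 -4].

p(t) = C_2e^(-4t), q(t) = -C_1e^(-4t) - C_2te^(-4t) + 3C_2e^(-4t)

Coefficient matrix A = [[-4, 0], [-1, -4]].
Characteristic polynomial det(A - λI) = λ^2 + 8λ + 16 = 0.
Single eigenvalue λ = -4 with algebraic multiplicity 2.
Eigenvector v = (0,-1); generalized eigenvector w with (A-λI)w=v is (1,3).
General solution: e^(-4t)[C_1·v + C_2·(t·v + w)].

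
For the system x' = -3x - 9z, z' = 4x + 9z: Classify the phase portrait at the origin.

A = [[-3,-9],[4,9]]; det(A-λI) = λ^2 - 6λ + 9.
repeated λ = 3 with a single eigenvector.

unstable improper node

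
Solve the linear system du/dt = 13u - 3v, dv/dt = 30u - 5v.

u(t) = K_1e^(4t)sin(3t) - K_2e^(4t)cos(3t), v(t) = 3K_1e^(4t)sin(3t) - K_1e^(4t)cos(3t) - K_2e^(4t)sin(3t) - 3K_2e^(4t)cos(3t)

Coefficient matrix A = [[13, -3], [30, -5]].
Characteristic polynomial det(A - λI) = λ^2 - 8λ + 25 = 0.
Eigenvalues λ = 4 ± 3i (complex conjugate pair).
For λ=4+3i: an eigenvector is (0,-1) - i(1,3) = (0 - i, -1 - 3i).
A real fundamental pair from Re and Im of e^((4+3i)t)v: X_1 = e^(4t)(cos(3t)·(0,-1) + sin(3t)·(1,3)), X_2 = e^(4t)(sin(3t)·(0,-1) - cos(3t)·(1,3)).
General solution: K_1X_1 + K_2X_2.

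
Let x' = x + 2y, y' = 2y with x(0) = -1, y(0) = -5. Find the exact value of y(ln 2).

-20

A = [[1,2],[0,2]]; eigenvalues λ = 2, 1.
Eigenvectors: (2,1) for λ=2, (-1,0) for λ=1.
From the initial condition, c_1 = -5, c_2 = -9.
y(ln 2) = (-5)(2^2)(1) + (-9)(2^1)(0) = -20.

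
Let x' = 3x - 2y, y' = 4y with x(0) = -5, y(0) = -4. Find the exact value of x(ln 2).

A = [[3,-2],[0,4]]; eigenvalues λ = 3, 4.
Eigenvectors: (1,0) for λ=3, (2,-1) for λ=4.
From the initial condition, c_1 = -13, c_2 = 4.
x(ln 2) = (-13)(2^3)(1) + (4)(2^4)(2) = 24.

24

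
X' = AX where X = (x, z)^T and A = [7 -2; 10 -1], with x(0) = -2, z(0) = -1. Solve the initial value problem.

x(t) = -3e^(3t)sin(2t) - 2e^(3t)cos(2t), z(t) = -8e^(3t)sin(2t) - e^(3t)cos(2t)

Coefficient matrix A = [[7, -2], [10, -1]].
Characteristic polynomial det(A - λI) = λ^2 - 6λ + 13 = 0.
Eigenvalues λ = 3 ± 2i (complex conjugate pair).
For λ=3+2i: an eigenvector is (0,1) - i(-1,-2) = (0 + i, 1 + 2i).
A real fundamental pair from Re and Im of e^((3+2i)t)v: X_1 = e^(3t)(cos(2t)·(0,1) + sin(2t)·(-1,-2)), X_2 = e^(3t)(sin(2t)·(0,1) - cos(2t)·(-1,-2)).
General solution: C_1X_1 + C_2X_2.
Applying x(0)=-2, z(0)=-1 gives C_1=3, C_2=-2.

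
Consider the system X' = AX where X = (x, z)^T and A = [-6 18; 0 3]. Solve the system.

Coefficient matrix A = [[-6, 18], [0, 3]].
Characteristic polynomial det(A - λI) = λ^2 + 3λ - 18 = 0.
Eigenvalues λ = 3, -6.
For λ=3: (A-λI) row 1 is [-9, 18], so an eigenvector is (-2, -1).
For λ=-6: (A-λI) row 1 is [0, 18], so an eigenvector is (-1, 0).
General solution: C_1e^(3t)(-2,-1) + C_2e^(-6t)(-1,0).

x(t) = -2C_1e^(3t) - C_2e^(-6t), z(t) = -C_1e^(3t)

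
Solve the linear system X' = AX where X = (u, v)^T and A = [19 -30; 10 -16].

Coefficient matrix A = [[19, -30], [10, -16]].
Characteristic polynomial det(A - λI) = λ^2 - 3λ - 4 = 0.
Eigenvalues λ = -1, 4.
For λ=-1: (A-λI) row 1 is [20, -30], so an eigenvector is (3, 2).
For λ=4: (A-λI) row 1 is [15, -30], so an eigenvector is (-2, -1).
General solution: K_1e^(-t)(3,2) + K_2e^(4t)(-2,-1).

u(t) = 3K_1e^(-t) - 2K_2e^(4t), v(t) = 2K_1e^(-t) - K_2e^(4t)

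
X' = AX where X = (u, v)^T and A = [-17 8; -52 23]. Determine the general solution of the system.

u(t) = -K_1e^(3t)sin(4t) - K_1e^(3t)cos(4t) - K_2e^(3t)sin(4t) + K_2e^(3t)cos(4t), v(t) = -2K_1e^(3t)sin(4t) - 3K_1e^(3t)cos(4t) - 3K_2e^(3t)sin(4t) + 2K_2e^(3t)cos(4t)

Coefficient matrix A = [[-17, 8], [-52, 23]].
Characteristic polynomial det(A - λI) = λ^2 - 6λ + 25 = 0.
Eigenvalues λ = 3 ± 4i (complex conjugate pair).
For λ=3+4i: an eigenvector is (-1,-3) - i(-1,-2) = (-1 + i, -3 + 2i).
A real fundamental pair from Re and Im of e^((3+4i)t)v: X_1 = e^(3t)(cos(4t)·(-1,-3) + sin(4t)·(-1,-2)), X_2 = e^(3t)(sin(4t)·(-1,-3) - cos(4t)·(-1,-2)).
General solution: K_1X_1 + K_2X_2.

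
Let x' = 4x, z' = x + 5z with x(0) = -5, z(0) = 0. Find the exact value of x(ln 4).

A = [[4,0],[1,5]]; eigenvalues λ = 4, 5.
Eigenvectors: (1,-1) for λ=4, (0,-1) for λ=5.
From the initial condition, c_1 = -5, c_2 = 5.
x(ln 4) = (-5)(4^4)(1) + (5)(4^5)(0) = -1280.

-1280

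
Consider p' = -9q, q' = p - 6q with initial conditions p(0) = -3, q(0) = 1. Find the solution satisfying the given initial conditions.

p(t) = -18te^(-3t) - 3e^(-3t), q(t) = -6te^(-3t) + e^(-3t)

Coefficient matrix A = [[0, -9], [1, -6]].
Characteristic polynomial det(A - λI) = λ^2 + 6λ + 9 = 0.
Single eigenvalue λ = -3 with algebraic multiplicity 2.
Eigenvector v = (3,1); generalized eigenvector w with (A-λI)w=v is (1,0).
General solution: e^(-3t)[K_1·v + K_2·(t·v + w)].
Applying p(0)=-3, q(0)=1 gives K_1=1, K_2=-6.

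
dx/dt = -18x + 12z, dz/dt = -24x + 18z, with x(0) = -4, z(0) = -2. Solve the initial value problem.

x(t) = 2e^(6t) - 6e^(-6t), z(t) = 4e^(6t) - 6e^(-6t)

Coefficient matrix A = [[-18, 12], [-24, 18]].
Characteristic polynomial det(A - λI) = λ^2 - 36 = 0.
Eigenvalues λ = 6, -6.
For λ=6: (A-λI) row 1 is [-24, 12], so an eigenvector is (1, 2).
For λ=-6: (A-λI) row 1 is [-12, 12], so an eigenvector is (1, 1).
General solution: K_1e^(6t)(1,2) + K_2e^(-6t)(1,1).
Applying x(0)=-4, z(0)=-2 gives K_1=2, K_2=-6.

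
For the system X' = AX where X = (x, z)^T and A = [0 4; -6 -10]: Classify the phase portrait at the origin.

A = [[0,4],[-6,-10]]; det(A-λI) = λ^2 + 10λ + 24.
λ = -4, -6: both negative.

stable node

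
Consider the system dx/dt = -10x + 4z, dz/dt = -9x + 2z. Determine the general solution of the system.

Coefficient matrix A = [[-10, 4], [-9, 2]].
Characteristic polynomial det(A - λI) = λ^2 + 8λ + 16 = 0.
Single eigenvalue λ = -4 with algebraic multiplicity 2.
Eigenvector v = (-2,-3); generalized eigenvector w with (A-λI)w=v is (1,1).
General solution: e^(-4t)[C_1·v + C_2·(t·v + w)].

x(t) = -2C_1e^(-4t) - 2C_2te^(-4t) + C_2e^(-4t), z(t) = -3C_1e^(-4t) - 3C_2te^(-4t) + C_2e^(-4t)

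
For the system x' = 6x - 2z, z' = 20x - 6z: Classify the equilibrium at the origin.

center

A = [[6,-2],[20,-6]]; det(A-λI) = λ^2 + 4.
λ = 0 ± 2i: zero real part.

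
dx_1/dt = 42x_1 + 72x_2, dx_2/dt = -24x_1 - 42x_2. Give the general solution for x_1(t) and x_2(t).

Coefficient matrix A = [[42, 72], [-24, -42]].
Characteristic polynomial det(A - λI) = λ^2 - 36 = 0.
Eigenvalues λ = -6, 6.
For λ=-6: (A-λI) row 1 is [48, 72], so an eigenvector is (3, -2).
For λ=6: (A-λI) row 1 is [36, 72], so an eigenvector is (2, -1).
General solution: c_1e^(-6t)(3,-2) + c_2e^(6t)(2,-1).

x_1(t) = 3c_1e^(-6t) + 2c_2e^(6t), x_2(t) = -2c_1e^(-6t) - c_2e^(6t)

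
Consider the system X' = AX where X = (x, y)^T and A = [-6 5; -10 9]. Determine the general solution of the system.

Coefficient matrix A = [[-6, 5], [-10, 9]].
Characteristic polynomial det(A - λI) = λ^2 - 3λ - 4 = 0.
Eigenvalues λ = 4, -1.
For λ=4: (A-λI) row 1 is [-10, 5], so an eigenvector is (1, 2).
For λ=-1: (A-λI) row 1 is [-5, 5], so an eigenvector is (-1, -1).
General solution: c_1e^(4t)(1,2) + c_2e^(-t)(-1,-1).

x(t) = c_1e^(4t) - c_2e^(-t), y(t) = 2c_1e^(4t) - c_2e^(-t)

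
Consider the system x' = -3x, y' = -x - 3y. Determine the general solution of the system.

Coefficient matrix A = [[-3, 0], [-1, -3]].
Characteristic polynomial det(A - λI) = λ^2 + 6λ + 9 = 0.
Single eigenvalue λ = -3 with algebraic multiplicity 2.
Eigenvector v = (0,-1); generalized eigenvector w with (A-λI)w=v is (1,2).
General solution: e^(-3t)[c_1·v + c_2·(t·v + w)].

x(t) = c_2e^(-3t), y(t) = -c_1e^(-3t) - c_2te^(-3t) + 2c_2e^(-3t)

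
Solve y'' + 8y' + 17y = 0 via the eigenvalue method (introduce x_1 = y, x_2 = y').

y(t) = C_1e^(-4t)cos(t) + C_2e^(-4t)sin(t)

Let x_1 = y, x_2 = y'. Then x_1' = x_2 and x_2' = -17x_1 - 8x_2.
A = [[0,1],[-17,-8]]; det(A-λI) = λ^2 + 8λ + 17.
Eigenvalues λ = -4 ± i.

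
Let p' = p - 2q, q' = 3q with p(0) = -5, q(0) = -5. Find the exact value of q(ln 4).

A = [[1,-2],[0,3]]; eigenvalues λ = 1, 3.
Eigenvectors: (1,0) for λ=1, (1,-1) for λ=3.
From the initial condition, c_1 = -10, c_2 = 5.
q(ln 4) = (-10)(4^1)(0) + (5)(4^3)(-1) = -320.

-320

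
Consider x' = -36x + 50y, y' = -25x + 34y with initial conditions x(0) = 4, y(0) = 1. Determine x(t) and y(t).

Coefficient matrix A = [[-36, 50], [-25, 34]].
Characteristic polynomial det(A - λI) = λ^2 + 2λ + 26 = 0.
Eigenvalues λ = -1 ± 5i (complex conjugate pair).
For λ=-1+5i: an eigenvector is (-3,-2) - i(1,1) = (-3 - i, -2 - i).
A real fundamental pair from Re and Im of e^((-1+5i)t)v: X_1 = e^(-t)(cos(5t)·(-3,-2) + sin(5t)·(1,1)), X_2 = e^(-t)(sin(5t)·(-3,-2) - cos(5t)·(1,1)).
General solution: C_1X_1 + C_2X_2.
Applying x(0)=4, y(0)=1 gives C_1=-3, C_2=5.

x(t) = -18e^(-t)sin(5t) + 4e^(-t)cos(5t), y(t) = -13e^(-t)sin(5t) + e^(-t)cos(5t)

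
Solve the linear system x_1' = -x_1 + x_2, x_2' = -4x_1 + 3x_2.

x_1(t) = C_1e^(t) + C_2te^(t) - 2C_2e^(t), x_2(t) = 2C_1e^(t) + 2C_2te^(t) - 3C_2e^(t)

Coefficient matrix A = [[-1, 1], [-4, 3]].
Characteristic polynomial det(A - λI) = λ^2 - 2λ + 1 = 0.
Single eigenvalue λ = 1 with algebraic multiplicity 2.
Eigenvector v = (1,2); generalized eigenvector w with (A-λI)w=v is (-2,-3).
General solution: e^(t)[C_1·v + C_2·(t·v + w)].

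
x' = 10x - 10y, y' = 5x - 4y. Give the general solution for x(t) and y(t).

Coefficient matrix A = [[10, -10], [5, -4]].
Characteristic polynomial det(A - λI) = λ^2 - 6λ + 10 = 0.
Eigenvalues λ = 3 ± i (complex conjugate pair).
For λ=3+i: an eigenvector is (1,1) - i(-3,-2) = (1 + 3i, 1 + 2i).
A real fundamental pair from Re and Im of e^((3+i)t)v: X_1 = e^(3t)(cos(t)·(1,1) + sin(t)·(-3,-2)), X_2 = e^(3t)(sin(t)·(1,1) - cos(t)·(-3,-2)).
General solution: C_1X_1 + C_2X_2.

x(t) = -3C_1e^(3t)sin(t) + C_1e^(3t)cos(t) + C_2e^(3t)sin(t) + 3C_2e^(3t)cos(t), y(t) = -2C_1e^(3t)sin(t) + C_1e^(3t)cos(t) + C_2e^(3t)sin(t) + 2C_2e^(3t)cos(t)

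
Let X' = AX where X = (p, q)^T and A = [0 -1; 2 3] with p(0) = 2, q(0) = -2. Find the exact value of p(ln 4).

A = [[0,-1],[2,3]]; eigenvalues λ = 2, 1.
Eigenvectors: (-1,2) for λ=2, (1,-1) for λ=1.
From the initial condition, c_1 = 0, c_2 = 2.
p(ln 4) = (0)(4^2)(-1) + (2)(4^1)(1) = 8.

8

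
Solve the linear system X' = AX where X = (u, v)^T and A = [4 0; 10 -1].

u(t) = -K_2e^(4t), v(t) = -K_1e^(-t) - 2K_2e^(4t)

Coefficient matrix A = [[4, 0], [10, -1]].
Characteristic polynomial det(A - λI) = λ^2 - 3λ - 4 = 0.
Eigenvalues λ = -1, 4.
For λ=-1: (A-λI) row 1 is [5, 0], so an eigenvector is (0, -1).
For λ=4: (A-λI) row 2 is [10, -5], so an eigenvector is (-1, -2).
General solution: K_1e^(-t)(0,-1) + K_2e^(4t)(-1,-2).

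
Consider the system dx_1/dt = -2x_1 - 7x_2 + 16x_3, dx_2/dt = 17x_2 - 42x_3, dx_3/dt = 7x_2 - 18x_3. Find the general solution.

x_1(t) = c_1e^(-4t) - c_2e^(3t) + c_3e^(-2t), x_2(t) = -2c_1e^(-4t) + 3c_2e^(3t), x_3(t) = -c_1e^(-4t) + c_2e^(3t)

Coefficient matrix A = [[-2, -7, 16], [0, 17, -42], [0, 7, -18]].
det(A - λI) = 0 gives eigenvalues λ = -4, 3, -2.
For λ=-4: eigenvector (1,-2,-1).
For λ=3: eigenvector (-1,3,1).
For λ=-2: eigenvector (1,0,0).
General solution: c_1e^(-4t)(1,-2,-1) + c_2e^(3t)(-1,3,1) + c_3e^(-2t)(1,0,0).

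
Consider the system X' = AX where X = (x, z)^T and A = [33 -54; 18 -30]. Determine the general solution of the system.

x(t) = 2c_1e^(6t) + 3c_2e^(-3t), z(t) = c_1e^(6t) + 2c_2e^(-3t)

Coefficient matrix A = [[33, -54], [18, -30]].
Characteristic polynomial det(A - λI) = λ^2 - 3λ - 18 = 0.
Eigenvalues λ = 6, -3.
For λ=6: (A-λI) row 1 is [27, -54], so an eigenvector is (2, 1).
For λ=-3: (A-λI) row 1 is [36, -54], so an eigenvector is (3, 2).
General solution: c_1e^(6t)(2,1) + c_2e^(-3t)(3,2).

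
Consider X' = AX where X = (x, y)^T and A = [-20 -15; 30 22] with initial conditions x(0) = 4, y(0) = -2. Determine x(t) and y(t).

Coefficient matrix A = [[-20, -15], [30, 22]].
Characteristic polynomial det(A - λI) = λ^2 - 2λ + 10 = 0.
Eigenvalues λ = 1 ± 3i (complex conjugate pair).
For λ=1+3i: an eigenvector is (-2,3) - i(-1,1) = (-2 + i, 3 - i).
A real fundamental pair from Re and Im of e^((1+3i)t)v: X_1 = e^(t)(cos(3t)·(-2,3) + sin(3t)·(-1,1)), X_2 = e^(t)(sin(3t)·(-2,3) - cos(3t)·(-1,1)).
General solution: K_1X_1 + K_2X_2.
Applying x(0)=4, y(0)=-2 gives K_1=2, K_2=8.

x(t) = -18e^(t)sin(3t) + 4e^(t)cos(3t), y(t) = 26e^(t)sin(3t) - 2e^(t)cos(3t)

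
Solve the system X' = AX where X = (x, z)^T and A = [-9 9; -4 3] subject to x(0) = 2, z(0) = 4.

x(t) = 24te^(-3t) + 2e^(-3t), z(t) = 16te^(-3t) + 4e^(-3t)

Coefficient matrix A = [[-9, 9], [-4, 3]].
Characteristic polynomial det(A - λI) = λ^2 + 6λ + 9 = 0.
Single eigenvalue λ = -3 with algebraic multiplicity 2.
Eigenvector v = (3,2); generalized eigenvector w with (A-λI)w=v is (1,1).
General solution: e^(-3t)[C_1·v + C_2·(t·v + w)].
Applying x(0)=2, z(0)=4 gives C_1=-2, C_2=8.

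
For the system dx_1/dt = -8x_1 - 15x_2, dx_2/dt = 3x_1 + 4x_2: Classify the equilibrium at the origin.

stable spiral

A = [[-8,-15],[3,4]]; det(A-λI) = λ^2 + 4λ + 13.
λ = -2 ± 3i: negative real part.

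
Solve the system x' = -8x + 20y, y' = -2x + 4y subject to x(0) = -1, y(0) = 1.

Coefficient matrix A = [[-8, 20], [-2, 4]].
Characteristic polynomial det(A - λI) = λ^2 + 4λ + 8 = 0.
Eigenvalues λ = -2 ± 2i (complex conjugate pair).
For λ=-2+2i: an eigenvector is (-3,-1) - i(-1,0) = (-3 + i, -1).
A real fundamental pair from Re and Im of e^((-2+2i)t)v: X_1 = e^(-2t)(cos(2t)·(-3,-1) + sin(2t)·(-1,0)), X_2 = e^(-2t)(sin(2t)·(-3,-1) - cos(2t)·(-1,0)).
General solution: c_1X_1 + c_2X_2.
Applying x(0)=-1, y(0)=1 gives c_1=-1, c_2=-4.

x(t) = 13e^(-2t)sin(2t) - e^(-2t)cos(2t), y(t) = 4e^(-2t)sin(2t) + e^(-2t)cos(2t)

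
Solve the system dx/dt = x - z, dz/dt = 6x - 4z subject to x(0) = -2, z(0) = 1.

Coefficient matrix A = [[1, -1], [6, -4]].
Characteristic polynomial det(A - λI) = λ^2 + 3λ + 2 = 0.
Eigenvalues λ = -1, -2.
For λ=-1: (A-λI) row 1 is [2, -1], so an eigenvector is (1, 2).
For λ=-2: (A-λI) row 1 is [3, -1], so an eigenvector is (1, 3).
General solution: K_1e^(-t)(1,2) + K_2e^(-2t)(1,3).
Applying x(0)=-2, z(0)=1 gives K_1=-7, K_2=5.

x(t) = -7e^(-t) + 5e^(-2t), z(t) = -14e^(-t) + 15e^(-2t)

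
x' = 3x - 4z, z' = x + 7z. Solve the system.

Coefficient matrix A = [[3, -4], [1, 7]].
Characteristic polynomial det(A - λI) = λ^2 - 10λ + 25 = 0.
Single eigenvalue λ = 5 with algebraic multiplicity 2.
Eigenvector v = (-2,1); generalized eigenvector w with (A-λI)w=v is (1,0).
General solution: e^(5t)[K_1·v + K_2·(t·v + w)].

x(t) = -2K_1e^(5t) - 2K_2te^(5t) + K_2e^(5t), z(t) = K_1e^(5t) + K_2te^(5t)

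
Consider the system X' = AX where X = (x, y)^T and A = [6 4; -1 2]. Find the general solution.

Coefficient matrix A = [[6, 4], [-1, 2]].
Characteristic polynomial det(A - λI) = λ^2 - 8λ + 16 = 0.
Single eigenvalue λ = 4 with algebraic multiplicity 2.
Eigenvector v = (2,-1); generalized eigenvector w with (A-λI)w=v is (3,-1).
General solution: e^(4t)[C_1·v + C_2·(t·v + w)].

x(t) = 2C_1e^(4t) + 2C_2te^(4t) + 3C_2e^(4t), y(t) = -C_1e^(4t) - C_2te^(4t) - C_2e^(4t)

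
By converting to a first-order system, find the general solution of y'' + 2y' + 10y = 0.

y(t) = c_1e^(-t)cos(3t) + c_2e^(-t)sin(3t)

Let x_1 = y, x_2 = y'. Then x_1' = x_2 and x_2' = -10x_1 - 2x_2.
A = [[0,1],[-10,-2]]; det(A-λI) = λ^2 + 2λ + 10.
Eigenvalues λ = -1 ± 3i.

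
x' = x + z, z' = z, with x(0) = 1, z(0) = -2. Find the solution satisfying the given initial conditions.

x(t) = -2te^(t) + e^(t), z(t) = -2e^(t)

Coefficient matrix A = [[1, 1], [0, 1]].
Characteristic polynomial det(A - λI) = λ^2 - 2λ + 1 = 0.
Single eigenvalue λ = 1 with algebraic multiplicity 2.
Eigenvector v = (1,0); generalized eigenvector w with (A-λI)w=v is (-2,1).
General solution: e^(t)[C_1·v + C_2·(t·v + w)].
Applying x(0)=1, z(0)=-2 gives C_1=-3, C_2=-2.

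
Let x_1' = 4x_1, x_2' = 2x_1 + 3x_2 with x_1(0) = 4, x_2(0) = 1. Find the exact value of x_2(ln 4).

1600

A = [[4,0],[2,3]]; eigenvalues λ = 4, 3.
Eigenvectors: (-1,-2) for λ=4, (0,-1) for λ=3.
From the initial condition, c_1 = -4, c_2 = 7.
x_2(ln 4) = (-4)(4^4)(-2) + (7)(4^3)(-1) = 1600.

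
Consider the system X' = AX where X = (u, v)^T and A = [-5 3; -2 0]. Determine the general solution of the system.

u(t) = 3C_1e^(-3t) + C_2e^(-2t), v(t) = 2C_1e^(-3t) + C_2e^(-2t)

Coefficient matrix A = [[-5, 3], [-2, 0]].
Characteristic polynomial det(A - λI) = λ^2 + 5λ + 6 = 0.
Eigenvalues λ = -3, -2.
For λ=-3: (A-λI) row 1 is [-2, 3], so an eigenvector is (3, 2).
For λ=-2: (A-λI) row 1 is [-3, 3], so an eigenvector is (1, 1).
General solution: C_1e^(-3t)(3,2) + C_2e^(-2t)(1,1).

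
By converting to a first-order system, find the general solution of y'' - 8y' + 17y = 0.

Let x_1 = y, x_2 = y'. Then x_1' = x_2 and x_2' = -17x_1 + 8x_2.
A = [[0,1],[-17,8]]; det(A-λI) = λ^2 - 8λ + 17.
Eigenvalues λ = 4 ± i.

y(t) = C_1e^(4t)cos(t) + C_2e^(4t)sin(t)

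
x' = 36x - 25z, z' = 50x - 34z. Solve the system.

Coefficient matrix A = [[36, -25], [50, -34]].
Characteristic polynomial det(A - λI) = λ^2 - 2λ + 26 = 0.
Eigenvalues λ = 1 ± 5i (complex conjugate pair).
For λ=1+5i: an eigenvector is (1,1) - i(2,3) = (1 - 2i, 1 - 3i).
A real fundamental pair from Re and Im of e^((1+5i)t)v: X_1 = e^(t)(cos(5t)·(1,1) + sin(5t)·(2,3)), X_2 = e^(t)(sin(5t)·(1,1) - cos(5t)·(2,3)).
General solution: K_1X_1 + K_2X_2.

x(t) = 2K_1e^(t)sin(5t) + K_1e^(t)cos(5t) + K_2e^(t)sin(5t) - 2K_2e^(t)cos(5t), z(t) = 3K_1e^(t)sin(5t) + K_1e^(t)cos(5t) + K_2e^(t)sin(5t) - 3K_2e^(t)cos(5t)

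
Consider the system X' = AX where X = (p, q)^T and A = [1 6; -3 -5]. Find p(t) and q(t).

Coefficient matrix A = [[1, 6], [-3, -5]].
Characteristic polynomial det(A - λI) = λ^2 + 4λ + 13 = 0.
Eigenvalues λ = -2 ± 3i (complex conjugate pair).
For λ=-2+3i: an eigenvector is (-1,1) - i(1,0) = (-1 - i, 1).
A real fundamental pair from Re and Im of e^((-2+3i)t)v: X_1 = e^(-2t)(cos(3t)·(-1,1) + sin(3t)·(1,0)), X_2 = e^(-2t)(sin(3t)·(-1,1) - cos(3t)·(1,0)).
General solution: K_1X_1 + K_2X_2.

p(t) = K_1e^(-2t)sin(3t) - K_1e^(-2t)cos(3t) - K_2e^(-2t)sin(3t) - K_2e^(-2t)cos(3t), q(t) = K_1e^(-2t)cos(3t) + K_2e^(-2t)sin(3t)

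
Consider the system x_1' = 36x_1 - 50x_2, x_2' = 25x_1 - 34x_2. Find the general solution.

Coefficient matrix A = [[36, -50], [25, -34]].
Characteristic polynomial det(A - λI) = λ^2 - 2λ + 26 = 0.
Eigenvalues λ = 1 ± 5i (complex conjugate pair).
For λ=1+5i: an eigenvector is (3,2) - i(1,1) = (3 - i, 2 - i).
A real fundamental pair from Re and Im of e^((1+5i)t)v: X_1 = e^(t)(cos(5t)·(3,2) + sin(5t)·(1,1)), X_2 = e^(t)(sin(5t)·(3,2) - cos(5t)·(1,1)).
General solution: c_1X_1 + c_2X_2.

x_1(t) = c_1e^(t)sin(5t) + 3c_1e^(t)cos(5t) + 3c_2e^(t)sin(5t) - c_2e^(t)cos(5t), x_2(t) = c_1e^(t)sin(5t) + 2c_1e^(t)cos(5t) + 2c_2e^(t)sin(5t) - c_2e^(t)cos(5t)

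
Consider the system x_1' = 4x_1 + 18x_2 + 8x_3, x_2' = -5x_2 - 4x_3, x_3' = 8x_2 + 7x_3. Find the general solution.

x_1(t) = C_1e^(4t) + 2C_2e^(3t) + 2C_3e^(-t), x_2(t) = -C_2e^(3t) - C_3e^(-t), x_3(t) = 2C_2e^(3t) + C_3e^(-t)

Coefficient matrix A = [[4, 18, 8], [0, -5, -4], [0, 8, 7]].
det(A - λI) = 0 gives eigenvalues λ = 4, 3, -1.
For λ=4: eigenvector (1,0,0).
For λ=3: eigenvector (2,-1,2).
For λ=-1: eigenvector (2,-1,1).
General solution: C_1e^(4t)(1,0,0) + C_2e^(3t)(2,-1,2) + C_3e^(-t)(2,-1,1).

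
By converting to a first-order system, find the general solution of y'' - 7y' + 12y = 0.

Let x_1 = y, x_2 = y'. Then x_1' = x_2 and x_2' = -12x_1 + 7x_2.
A = [[0,1],[-12,7]]; det(A-λI) = λ^2 - 7λ + 12.
Eigenvalues λ = 3, 4 with eigenvectors (1,3), (1,4).

y(t) = c_1e^(3t) + c_2e^(4t)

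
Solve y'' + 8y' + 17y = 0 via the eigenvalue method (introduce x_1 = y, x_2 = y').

Let x_1 = y, x_2 = y'. Then x_1' = x_2 and x_2' = -17x_1 - 8x_2.
A = [[0,1],[-17,-8]]; det(A-λI) = λ^2 + 8λ + 17.
Eigenvalues λ = -4 ± i.

y(t) = c_1e^(-4t)cos(t) + c_2e^(-4t)sin(t)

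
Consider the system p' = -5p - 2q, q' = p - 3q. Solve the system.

p(t) = c_1e^(-4t)sin(t) + c_1e^(-4t)cos(t) + c_2e^(-4t)sin(t) - c_2e^(-4t)cos(t), q(t) = -c_1e^(-4t)cos(t) - c_2e^(-4t)sin(t)

Coefficient matrix A = [[-5, -2], [1, -3]].
Characteristic polynomial det(A - λI) = λ^2 + 8λ + 17 = 0.
Eigenvalues λ = -4 ± i (complex conjugate pair).
For λ=-4+i: an eigenvector is (1,-1) - i(1,0) = (1 - i, -1).
A real fundamental pair from Re and Im of e^((-4+i)t)v: X_1 = e^(-4t)(cos(t)·(1,-1) + sin(t)·(1,0)), X_2 = e^(-4t)(sin(t)·(1,-1) - cos(t)·(1,0)).
General solution: c_1X_1 + c_2X_2.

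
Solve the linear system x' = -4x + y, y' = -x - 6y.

x(t) = -C_1e^(-5t) - C_2te^(-5t) - 3C_2e^(-5t), y(t) = C_1e^(-5t) + C_2te^(-5t) + 2C_2e^(-5t)

Coefficient matrix A = [[-4, 1], [-1, -6]].
Characteristic polynomial det(A - λI) = λ^2 + 10λ + 25 = 0.
Single eigenvalue λ = -5 with algebraic multiplicity 2.
Eigenvector v = (-1,1); generalized eigenvector w with (A-λI)w=v is (-3,2).
General solution: e^(-5t)[C_1·v + C_2·(t·v + w)].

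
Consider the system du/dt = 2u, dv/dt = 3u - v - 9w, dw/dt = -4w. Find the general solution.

u(t) = c_1e^(2t), v(t) = c_1e^(2t) + c_2e^(-t) + 3c_3e^(-4t), w(t) = c_3e^(-4t)

Coefficient matrix A = [[2, 0, 0], [3, -1, -9], [0, 0, -4]].
det(A - λI) = 0 gives eigenvalues λ = 2, -1, -4.
For λ=2: eigenvector (1,1,0).
For λ=-1: eigenvector (0,1,0).
For λ=-4: eigenvector (0,3,1).
General solution: c_1e^(2t)(1,1,0) + c_2e^(-t)(0,1,0) + c_3e^(-4t)(0,3,1).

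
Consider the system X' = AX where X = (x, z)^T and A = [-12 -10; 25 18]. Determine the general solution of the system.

x(t) = K_1e^(3t)sin(5t) - K_1e^(3t)cos(5t) - K_2e^(3t)sin(5t) - K_2e^(3t)cos(5t), z(t) = -2K_1e^(3t)sin(5t) + K_1e^(3t)cos(5t) + K_2e^(3t)sin(5t) + 2K_2e^(3t)cos(5t)

Coefficient matrix A = [[-12, -10], [25, 18]].
Characteristic polynomial det(A - λI) = λ^2 - 6λ + 34 = 0.
Eigenvalues λ = 3 ± 5i (complex conjugate pair).
For λ=3+5i: an eigenvector is (-1,1) - i(1,-2) = (-1 - i, 1 + 2i).
A real fundamental pair from Re and Im of e^((3+5i)t)v: X_1 = e^(3t)(cos(5t)·(-1,1) + sin(5t)·(1,-2)), X_2 = e^(3t)(sin(5t)·(-1,1) - cos(5t)·(1,-2)).
General solution: K_1X_1 + K_2X_2.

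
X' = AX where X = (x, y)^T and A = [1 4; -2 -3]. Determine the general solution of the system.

Coefficient matrix A = [[1, 4], [-2, -3]].
Characteristic polynomial det(A - λI) = λ^2 + 2λ + 5 = 0.
Eigenvalues λ = -1 ± 2i (complex conjugate pair).
For λ=-1+2i: an eigenvector is (1,-1) - i(-1,0) = (1 + i, -1).
A real fundamental pair from Re and Im of e^((-1+2i)t)v: X_1 = e^(-t)(cos(2t)·(1,-1) + sin(2t)·(-1,0)), X_2 = e^(-t)(sin(2t)·(1,-1) - cos(2t)·(-1,0)).
General solution: C_1X_1 + C_2X_2.

x(t) = -C_1e^(-t)sin(2t) + C_1e^(-t)cos(2t) + C_2e^(-t)sin(2t) + C_2e^(-t)cos(2t), y(t) = -C_1e^(-t)cos(2t) - C_2e^(-t)sin(2t)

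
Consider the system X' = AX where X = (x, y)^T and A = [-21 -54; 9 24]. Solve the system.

Coefficient matrix A = [[-21, -54], [9, 24]].
Characteristic polynomial det(A - λI) = λ^2 - 3λ - 18 = 0.
Eigenvalues λ = 6, -3.
For λ=6: (A-λI) row 1 is [-27, -54], so an eigenvector is (2, -1).
For λ=-3: (A-λI) row 1 is [-18, -54], so an eigenvector is (-3, 1).
General solution: C_1e^(6t)(2,-1) + C_2e^(-3t)(-3,1).

x(t) = 2C_1e^(6t) - 3C_2e^(-3t), y(t) = -C_1e^(6t) + C_2e^(-3t)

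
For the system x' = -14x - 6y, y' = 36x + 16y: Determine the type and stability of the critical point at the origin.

saddle

A = [[-14,-6],[36,16]]; det(A-λI) = λ^2 - 2λ - 8.
λ = -2, 4: opposite signs.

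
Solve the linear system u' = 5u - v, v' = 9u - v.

Coefficient matrix A = [[5, -1], [9, -1]].
Characteristic polynomial det(A - λI) = λ^2 - 4λ + 4 = 0.
Single eigenvalue λ = 2 with algebraic multiplicity 2.
Eigenvector v = (1,3); generalized eigenvector w with (A-λI)w=v is (0,-1).
General solution: e^(2t)[K_1·v + K_2·(t·v + w)].

u(t) = K_1e^(2t) + K_2te^(2t), v(t) = 3K_1e^(2t) + 3K_2te^(2t) - K_2e^(2t)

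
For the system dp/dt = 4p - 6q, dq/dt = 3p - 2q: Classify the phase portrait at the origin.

unstable spiral

A = [[4,-6],[3,-2]]; det(A-λI) = λ^2 - 2λ + 10.
λ = 1 ± 3i: positive real part.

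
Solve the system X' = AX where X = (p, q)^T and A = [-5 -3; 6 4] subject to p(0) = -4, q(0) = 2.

p(t) = 2e^(t) - 6e^(-2t), q(t) = -4e^(t) + 6e^(-2t)

Coefficient matrix A = [[-5, -3], [6, 4]].
Characteristic polynomial det(A - λI) = λ^2 + λ - 2 = 0.
Eigenvalues λ = -2, 1.
For λ=-2: (A-λI) row 1 is [-3, -3], so an eigenvector is (-1, 1).
For λ=1: (A-λI) row 1 is [-6, -3], so an eigenvector is (1, -2).
General solution: K_1e^(-2t)(-1,1) + K_2e^(t)(1,-2).
Applying p(0)=-4, q(0)=2 gives K_1=6, K_2=2.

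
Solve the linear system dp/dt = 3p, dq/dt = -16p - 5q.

p(t) = K_2e^(3t), q(t) = K_1e^(-5t) - 2K_2e^(3t)

Coefficient matrix A = [[3, 0], [-16, -5]].
Characteristic polynomial det(A - λI) = λ^2 + 2λ - 15 = 0.
Eigenvalues λ = -5, 3.
For λ=-5: (A-λI) row 1 is [8, 0], so an eigenvector is (0, 1).
For λ=3: (A-λI) row 2 is [-16, -8], so an eigenvector is (1, -2).
General solution: K_1e^(-5t)(0,1) + K_2e^(3t)(1,-2).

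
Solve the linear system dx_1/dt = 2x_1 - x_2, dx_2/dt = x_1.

Coefficient matrix A = [[2, -1], [1, 0]].
Characteristic polynomial det(A - λI) = λ^2 - 2λ + 1 = 0.
Single eigenvalue λ = 1 with algebraic multiplicity 2.
Eigenvector v = (1,1); generalized eigenvector w with (A-λI)w=v is (-1,-2).
General solution: e^(t)[K_1·v + K_2·(t·v + w)].

x_1(t) = K_1e^(t) + K_2te^(t) - K_2e^(t), x_2(t) = K_1e^(t) + K_2te^(t) - 2K_2e^(t)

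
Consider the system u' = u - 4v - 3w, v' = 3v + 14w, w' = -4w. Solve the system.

u(t) = -2C_1e^(3t) + C_2e^(t) - C_3e^(-4t), v(t) = C_1e^(3t) - 2C_3e^(-4t), w(t) = C_3e^(-4t)

Coefficient matrix A = [[1, -4, -3], [0, 3, 14], [0, 0, -4]].
det(A - λI) = 0 gives eigenvalues λ = 3, 1, -4.
For λ=3: eigenvector (-2,1,0).
For λ=1: eigenvector (1,0,0).
For λ=-4: eigenvector (-1,-2,1).
General solution: C_1e^(3t)(-2,1,0) + C_2e^(t)(1,0,0) + C_3e^(-4t)(-1,-2,1).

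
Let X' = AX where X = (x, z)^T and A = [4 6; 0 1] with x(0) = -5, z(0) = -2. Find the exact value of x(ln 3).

A = [[4,6],[0,1]]; eigenvalues λ = 1, 4.
Eigenvectors: (-2,1) for λ=1, (-1,0) for λ=4.
From the initial condition, c_1 = -2, c_2 = 9.
x(ln 3) = (-2)(3^1)(-2) + (9)(3^4)(-1) = -717.

-717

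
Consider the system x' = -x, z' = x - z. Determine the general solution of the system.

Coefficient matrix A = [[-1, 0], [1, -1]].
Characteristic polynomial det(A - λI) = λ^2 + 2λ + 1 = 0.
Single eigenvalue λ = -1 with algebraic multiplicity 2.
Eigenvector v = (0,-1); generalized eigenvector w with (A-λI)w=v is (-1,3).
General solution: e^(-t)[K_1·v + K_2·(t·v + w)].

x(t) = -K_2e^(-t), z(t) = -K_1e^(-t) - K_2te^(-t) + 3K_2e^(-t)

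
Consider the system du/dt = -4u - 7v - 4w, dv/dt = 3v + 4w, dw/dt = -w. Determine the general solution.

Coefficient matrix A = [[-4, -7, -4], [0, 3, 4], [0, 0, -1]].
det(A - λI) = 0 gives eigenvalues λ = -4, -1, 3.
For λ=-4: eigenvector (1,0,0).
For λ=-1: eigenvector (-1,1,-1).
For λ=3: eigenvector (-1,1,0).
General solution: c_1e^(-4t)(1,0,0) + c_2e^(-t)(-1,1,-1) + c_3e^(3t)(-1,1,0).

u(t) = c_1e^(-4t) - c_2e^(-t) - c_3e^(3t), v(t) = c_2e^(-t) + c_3e^(3t), w(t) = -c_2e^(-t)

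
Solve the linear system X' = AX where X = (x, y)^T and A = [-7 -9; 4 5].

Coefficient matrix A = [[-7, -9], [4, 5]].
Characteristic polynomial det(A - λI) = λ^2 + 2λ + 1 = 0.
Single eigenvalue λ = -1 with algebraic multiplicity 2.
Eigenvector v = (3,-2); generalized eigenvector w with (A-λI)w=v is (1,-1).
General solution: e^(-t)[c_1·v + c_2·(t·v + w)].

x(t) = 3c_1e^(-t) + 3c_2te^(-t) + c_2e^(-t), y(t) = -2c_1e^(-t) - 2c_2te^(-t) - c_2e^(-t)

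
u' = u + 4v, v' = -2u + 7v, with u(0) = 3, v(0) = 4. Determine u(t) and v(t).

Coefficient matrix A = [[1, 4], [-2, 7]].
Characteristic polynomial det(A - λI) = λ^2 - 8λ + 15 = 0.
Eigenvalues λ = 3, 5.
For λ=3: (A-λI) row 1 is [-2, 4], so an eigenvector is (-2, -1).
For λ=5: (A-λI) row 1 is [-4, 4], so an eigenvector is (1, 1).
General solution: C_1e^(3t)(-2,-1) + C_2e^(5t)(1,1).
Applying u(0)=3, v(0)=4 gives C_1=1, C_2=5.

u(t) = 5e^(5t) - 2e^(3t), v(t) = 5e^(5t) - e^(3t)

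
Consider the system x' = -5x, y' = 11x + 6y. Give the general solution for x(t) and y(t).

x(t) = -C_2e^(-5t), y(t) = C_1e^(6t) + C_2e^(-5t)

Coefficient matrix A = [[-5, 0], [11, 6]].
Characteristic polynomial det(A - λI) = λ^2 - λ - 30 = 0.
Eigenvalues λ = 6, -5.
For λ=6: (A-λI) row 1 is [-11, 0], so an eigenvector is (0, 1).
For λ=-5: (A-λI) row 2 is [11, 11], so an eigenvector is (-1, 1).
General solution: C_1e^(6t)(0,1) + C_2e^(-5t)(-1,1).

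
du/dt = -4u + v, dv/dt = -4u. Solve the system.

Coefficient matrix A = [[-4, 1], [-4, 0]].
Characteristic polynomial det(A - λI) = λ^2 + 4λ + 4 = 0.
Single eigenvalue λ = -2 with algebraic multiplicity 2.
Eigenvector v = (-1,-2); generalized eigenvector w with (A-λI)w=v is (1,1).
General solution: e^(-2t)[K_1·v + K_2·(t·v + w)].

u(t) = -K_1e^(-2t) - K_2te^(-2t) + K_2e^(-2t), v(t) = -2K_1e^(-2t) - 2K_2te^(-2t) + K_2e^(-2t)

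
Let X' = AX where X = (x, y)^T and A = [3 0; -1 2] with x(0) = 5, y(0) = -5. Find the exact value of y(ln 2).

-40

A = [[3,0],[-1,2]]; eigenvalues λ = 3, 2.
Eigenvectors: (-1,1) for λ=3, (0,-1) for λ=2.
From the initial condition, c_1 = -5, c_2 = 0.
y(ln 2) = (-5)(2^3)(1) + (0)(2^2)(-1) = -40.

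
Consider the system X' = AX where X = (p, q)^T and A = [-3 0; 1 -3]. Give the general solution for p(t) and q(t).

Coefficient matrix A = [[-3, 0], [1, -3]].
Characteristic polynomial det(A - λI) = λ^2 + 6λ + 9 = 0.
Single eigenvalue λ = -3 with algebraic multiplicity 2.
Eigenvector v = (0,-1); generalized eigenvector w with (A-λI)w=v is (-1,-2).
General solution: e^(-3t)[K_1·v + K_2·(t·v + w)].

p(t) = -K_2e^(-3t), q(t) = -K_1e^(-3t) - K_2te^(-3t) - 2K_2e^(-3t)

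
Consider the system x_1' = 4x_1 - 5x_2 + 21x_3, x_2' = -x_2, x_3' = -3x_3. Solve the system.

x_1(t) = C_1e^(4t) + C_2e^(-t) - 3C_3e^(-3t), x_2(t) = C_2e^(-t), x_3(t) = C_3e^(-3t)

Coefficient matrix A = [[4, -5, 21], [0, -1, 0], [0, 0, -3]].
det(A - λI) = 0 gives eigenvalues λ = 4, -1, -3.
For λ=4: eigenvector (1,0,0).
For λ=-1: eigenvector (1,1,0).
For λ=-3: eigenvector (-3,0,1).
General solution: C_1e^(4t)(1,0,0) + C_2e^(-t)(1,1,0) + C_3e^(-3t)(-3,0,1).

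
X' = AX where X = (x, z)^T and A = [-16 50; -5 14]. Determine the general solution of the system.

Coefficient matrix A = [[-16, 50], [-5, 14]].
Characteristic polynomial det(A - λI) = λ^2 + 2λ + 26 = 0.
Eigenvalues λ = -1 ± 5i (complex conjugate pair).
For λ=-1+5i: an eigenvector is (-1,0) - i(3,1) = (-1 - 3i, 0 - i).
A real fundamental pair from Re and Im of e^((-1+5i)t)v: X_1 = e^(-t)(cos(5t)·(-1,0) + sin(5t)·(3,1)), X_2 = e^(-t)(sin(5t)·(-1,0) - cos(5t)·(3,1)).
General solution: K_1X_1 + K_2X_2.

x(t) = 3K_1e^(-t)sin(5t) - K_1e^(-t)cos(5t) - K_2e^(-t)sin(5t) - 3K_2e^(-t)cos(5t), z(t) = K_1e^(-t)sin(5t) - K_2e^(-t)cos(5t)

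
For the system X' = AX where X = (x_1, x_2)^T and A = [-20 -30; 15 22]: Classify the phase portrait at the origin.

A = [[-20,-30],[15,22]]; det(A-λI) = λ^2 - 2λ + 10.
λ = 1 ± 3i: positive real part.

unstable spiral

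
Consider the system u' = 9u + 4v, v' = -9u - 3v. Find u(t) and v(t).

Coefficient matrix A = [[9, 4], [-9, -3]].
Characteristic polynomial det(A - λI) = λ^2 - 6λ + 9 = 0.
Single eigenvalue λ = 3 with algebraic multiplicity 2.
Eigenvector v = (2,-3); generalized eigenvector w with (A-λI)w=v is (1,-1).
General solution: e^(3t)[c_1·v + c_2·(t·v + w)].

u(t) = 2c_1e^(3t) + 2c_2te^(3t) + c_2e^(3t), v(t) = -3c_1e^(3t) - 3c_2te^(3t) - c_2e^(3t)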